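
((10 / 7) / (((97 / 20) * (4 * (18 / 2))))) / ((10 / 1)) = 5 / 6111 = 0.00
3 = 3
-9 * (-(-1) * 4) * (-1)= 36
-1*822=-822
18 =18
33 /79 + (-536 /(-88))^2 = 358624 /9559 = 37.52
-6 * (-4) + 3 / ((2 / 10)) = 39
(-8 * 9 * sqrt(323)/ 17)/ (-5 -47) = 18 * sqrt(323)/ 221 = 1.46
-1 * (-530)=530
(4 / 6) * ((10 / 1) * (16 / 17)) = 320 / 51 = 6.27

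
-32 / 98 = -16 / 49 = -0.33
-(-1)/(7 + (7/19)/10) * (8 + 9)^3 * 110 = 102681700/1337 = 76800.07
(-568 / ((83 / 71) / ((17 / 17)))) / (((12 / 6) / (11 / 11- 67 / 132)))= -327665 / 2739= -119.63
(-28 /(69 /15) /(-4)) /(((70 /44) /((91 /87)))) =2002 /2001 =1.00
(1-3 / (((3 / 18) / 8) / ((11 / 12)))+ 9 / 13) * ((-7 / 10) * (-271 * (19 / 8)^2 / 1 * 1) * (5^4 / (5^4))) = -139432.69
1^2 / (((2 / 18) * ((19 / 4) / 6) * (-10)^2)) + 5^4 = 296929 / 475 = 625.11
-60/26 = -30/13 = -2.31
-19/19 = -1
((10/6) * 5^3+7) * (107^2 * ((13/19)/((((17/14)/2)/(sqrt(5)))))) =8334872 * sqrt(5)/3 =6212446.79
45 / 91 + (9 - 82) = -6598 / 91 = -72.51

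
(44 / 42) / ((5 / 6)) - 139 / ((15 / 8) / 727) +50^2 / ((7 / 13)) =-5171336 / 105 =-49250.82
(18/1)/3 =6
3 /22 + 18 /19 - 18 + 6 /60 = -17573 /1045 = -16.82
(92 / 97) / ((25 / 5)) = 0.19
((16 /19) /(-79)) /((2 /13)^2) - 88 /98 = -99168 /73549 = -1.35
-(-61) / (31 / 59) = 3599 / 31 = 116.10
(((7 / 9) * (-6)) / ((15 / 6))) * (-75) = 140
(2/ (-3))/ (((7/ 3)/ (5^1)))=-10/ 7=-1.43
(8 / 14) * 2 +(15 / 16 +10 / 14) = 313 / 112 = 2.79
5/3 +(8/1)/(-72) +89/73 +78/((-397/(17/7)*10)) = 24894994/9129015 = 2.73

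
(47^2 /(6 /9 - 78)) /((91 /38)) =-125913 /10556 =-11.93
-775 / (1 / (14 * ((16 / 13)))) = -13353.85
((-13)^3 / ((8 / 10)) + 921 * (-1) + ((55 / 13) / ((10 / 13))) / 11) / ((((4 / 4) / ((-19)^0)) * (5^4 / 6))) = -44001 / 1250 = -35.20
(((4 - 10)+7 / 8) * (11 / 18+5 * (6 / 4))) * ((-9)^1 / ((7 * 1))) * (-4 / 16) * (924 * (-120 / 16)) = 1481535 / 16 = 92595.94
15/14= 1.07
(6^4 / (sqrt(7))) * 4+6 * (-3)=-18+5184 * sqrt(7) / 7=1941.37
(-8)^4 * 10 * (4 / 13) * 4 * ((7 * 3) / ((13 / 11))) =151388160 / 169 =895787.93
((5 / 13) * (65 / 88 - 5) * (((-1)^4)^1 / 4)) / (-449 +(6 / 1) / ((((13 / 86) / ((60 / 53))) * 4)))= 99375 / 106170592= 0.00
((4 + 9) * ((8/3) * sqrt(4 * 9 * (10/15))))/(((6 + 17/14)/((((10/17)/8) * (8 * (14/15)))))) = 81536 * sqrt(6)/15453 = 12.92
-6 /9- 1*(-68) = 202 /3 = 67.33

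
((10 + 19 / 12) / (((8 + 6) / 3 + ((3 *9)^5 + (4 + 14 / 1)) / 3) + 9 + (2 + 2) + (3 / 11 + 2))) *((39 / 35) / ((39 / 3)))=4587 / 22097436620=0.00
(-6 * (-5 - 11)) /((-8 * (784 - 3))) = -0.02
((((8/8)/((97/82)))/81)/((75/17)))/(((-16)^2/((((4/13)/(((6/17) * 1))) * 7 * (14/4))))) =580601/2941660800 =0.00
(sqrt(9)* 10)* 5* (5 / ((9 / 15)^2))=6250 / 3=2083.33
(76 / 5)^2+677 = 22701 / 25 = 908.04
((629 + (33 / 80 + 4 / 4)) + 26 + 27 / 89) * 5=4675817 / 1424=3283.58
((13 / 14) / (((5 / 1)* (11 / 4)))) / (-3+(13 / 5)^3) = 325 / 70147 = 0.00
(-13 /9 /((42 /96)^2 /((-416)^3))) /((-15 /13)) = -3114631430144 /6615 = -470843753.61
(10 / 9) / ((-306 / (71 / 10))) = -71 / 2754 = -0.03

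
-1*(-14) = 14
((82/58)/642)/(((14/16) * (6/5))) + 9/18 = 196309/390978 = 0.50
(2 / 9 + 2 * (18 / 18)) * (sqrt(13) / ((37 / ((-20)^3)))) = -160000 * sqrt(13) / 333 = -1732.40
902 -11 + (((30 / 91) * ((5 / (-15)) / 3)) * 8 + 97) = 269644 / 273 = 987.71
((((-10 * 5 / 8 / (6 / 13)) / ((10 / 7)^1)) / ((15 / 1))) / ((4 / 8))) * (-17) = 1547 / 72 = 21.49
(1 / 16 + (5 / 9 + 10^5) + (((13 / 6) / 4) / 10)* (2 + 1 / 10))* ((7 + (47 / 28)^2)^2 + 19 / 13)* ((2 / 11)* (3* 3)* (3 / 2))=1688803997631035667 / 70316646400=24017129.43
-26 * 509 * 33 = -436722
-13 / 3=-4.33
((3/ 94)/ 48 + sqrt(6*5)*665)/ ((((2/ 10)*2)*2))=5/ 6016 + 3325*sqrt(30)/ 4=4552.94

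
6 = 6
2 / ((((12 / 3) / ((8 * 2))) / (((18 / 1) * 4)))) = 576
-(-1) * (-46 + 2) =-44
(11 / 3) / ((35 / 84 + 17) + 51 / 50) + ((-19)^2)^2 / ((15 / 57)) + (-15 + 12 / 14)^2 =495420.02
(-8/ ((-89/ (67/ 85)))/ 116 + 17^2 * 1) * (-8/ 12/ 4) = -21134133/ 438770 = -48.17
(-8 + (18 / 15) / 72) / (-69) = 479 / 4140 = 0.12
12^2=144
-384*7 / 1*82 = -220416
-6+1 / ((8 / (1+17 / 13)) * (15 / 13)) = -23 / 4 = -5.75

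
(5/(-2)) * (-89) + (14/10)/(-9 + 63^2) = 4405507/19800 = 222.50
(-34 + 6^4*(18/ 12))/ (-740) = -191/ 74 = -2.58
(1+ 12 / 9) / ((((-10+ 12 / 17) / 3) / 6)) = -357 / 79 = -4.52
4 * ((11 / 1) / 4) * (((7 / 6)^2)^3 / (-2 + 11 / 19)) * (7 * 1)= -172120487 / 1259712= -136.63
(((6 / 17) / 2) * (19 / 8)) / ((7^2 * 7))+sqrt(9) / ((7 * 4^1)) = 5055 / 46648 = 0.11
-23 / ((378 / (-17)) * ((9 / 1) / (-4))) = -782 / 1701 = -0.46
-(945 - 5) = -940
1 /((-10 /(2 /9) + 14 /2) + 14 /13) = -13 /480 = -0.03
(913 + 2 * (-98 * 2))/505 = 521/505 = 1.03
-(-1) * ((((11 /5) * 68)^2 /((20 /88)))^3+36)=1864994818946017681972 /1953125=954877347300361.05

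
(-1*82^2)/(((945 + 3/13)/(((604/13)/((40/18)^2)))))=-6853437/102400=-66.93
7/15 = 0.47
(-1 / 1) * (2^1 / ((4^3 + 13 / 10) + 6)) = -20 / 713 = -0.03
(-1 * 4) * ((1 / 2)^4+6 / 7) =-103 / 28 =-3.68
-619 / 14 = -44.21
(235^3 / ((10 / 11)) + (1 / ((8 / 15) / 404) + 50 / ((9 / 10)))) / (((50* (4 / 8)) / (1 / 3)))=25697656 / 135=190353.01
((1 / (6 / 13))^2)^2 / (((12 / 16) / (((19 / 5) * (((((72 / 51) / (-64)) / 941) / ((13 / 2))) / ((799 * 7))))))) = -41743 / 579773512080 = -0.00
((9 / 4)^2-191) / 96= -2975 / 1536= -1.94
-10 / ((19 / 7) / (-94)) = 6580 / 19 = 346.32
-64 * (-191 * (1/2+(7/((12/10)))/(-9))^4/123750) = 1564672/32882911875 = 0.00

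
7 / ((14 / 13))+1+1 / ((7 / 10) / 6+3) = 2925 / 374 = 7.82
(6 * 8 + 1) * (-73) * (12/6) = -7154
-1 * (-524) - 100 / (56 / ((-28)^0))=7311 / 14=522.21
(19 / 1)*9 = 171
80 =80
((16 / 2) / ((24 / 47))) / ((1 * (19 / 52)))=2444 / 57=42.88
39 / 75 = 13 / 25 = 0.52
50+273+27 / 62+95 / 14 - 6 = 70356 / 217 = 324.22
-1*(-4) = 4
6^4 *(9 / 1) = 11664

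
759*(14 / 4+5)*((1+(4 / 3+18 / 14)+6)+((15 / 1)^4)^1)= 4573369427 / 14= 326669244.79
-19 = -19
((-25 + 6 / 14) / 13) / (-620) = 43 / 14105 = 0.00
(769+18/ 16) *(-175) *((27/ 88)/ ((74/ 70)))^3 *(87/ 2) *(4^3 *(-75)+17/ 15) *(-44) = -30263707046.33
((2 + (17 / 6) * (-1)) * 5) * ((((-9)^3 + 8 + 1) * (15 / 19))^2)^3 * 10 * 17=-1124035978752000000000000000 / 47045881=-23892335627682261917.89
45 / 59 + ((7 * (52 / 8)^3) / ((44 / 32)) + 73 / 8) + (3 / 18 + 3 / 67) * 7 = 1409.46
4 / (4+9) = 4 / 13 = 0.31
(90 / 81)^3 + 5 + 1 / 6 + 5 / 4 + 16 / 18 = 25303 / 2916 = 8.68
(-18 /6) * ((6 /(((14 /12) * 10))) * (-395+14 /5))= 105894 /175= 605.11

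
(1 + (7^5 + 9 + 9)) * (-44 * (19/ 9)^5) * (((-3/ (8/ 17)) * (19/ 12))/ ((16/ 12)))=74014038411511/ 314928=235018919.92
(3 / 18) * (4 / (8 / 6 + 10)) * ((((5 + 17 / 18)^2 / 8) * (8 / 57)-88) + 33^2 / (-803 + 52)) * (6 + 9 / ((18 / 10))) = -13552293007 / 235780956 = -57.48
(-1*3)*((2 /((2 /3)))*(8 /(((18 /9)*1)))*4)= -144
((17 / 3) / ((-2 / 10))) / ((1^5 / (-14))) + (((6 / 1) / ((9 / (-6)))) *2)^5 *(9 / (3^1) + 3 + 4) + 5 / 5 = -981847 / 3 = -327282.33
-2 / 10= -1 / 5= -0.20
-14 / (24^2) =-0.02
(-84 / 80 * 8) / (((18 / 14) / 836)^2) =-479442656 / 135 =-3551427.08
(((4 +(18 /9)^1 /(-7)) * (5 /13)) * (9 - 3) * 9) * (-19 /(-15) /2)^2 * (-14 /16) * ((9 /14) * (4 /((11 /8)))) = -19494 /385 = -50.63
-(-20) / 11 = 20 / 11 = 1.82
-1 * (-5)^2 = -25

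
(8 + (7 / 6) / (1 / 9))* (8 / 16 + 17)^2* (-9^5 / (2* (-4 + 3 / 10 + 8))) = -13381979625 / 344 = -38901103.56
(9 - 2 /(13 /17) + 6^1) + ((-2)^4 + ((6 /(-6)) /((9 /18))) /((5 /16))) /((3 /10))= 577 /13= 44.38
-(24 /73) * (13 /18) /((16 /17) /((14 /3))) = -1547 /1314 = -1.18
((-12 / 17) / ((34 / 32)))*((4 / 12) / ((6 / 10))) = -320 / 867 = -0.37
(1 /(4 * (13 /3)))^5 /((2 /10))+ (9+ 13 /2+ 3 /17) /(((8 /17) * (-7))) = -12665538311 /2661428224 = -4.76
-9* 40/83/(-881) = 360/73123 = 0.00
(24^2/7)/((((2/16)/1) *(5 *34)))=2304/595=3.87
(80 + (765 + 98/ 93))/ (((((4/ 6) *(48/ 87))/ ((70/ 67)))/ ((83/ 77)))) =86086355/ 33232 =2590.47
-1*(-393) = 393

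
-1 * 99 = -99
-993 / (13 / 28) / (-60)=2317 / 65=35.65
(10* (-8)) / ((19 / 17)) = -1360 / 19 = -71.58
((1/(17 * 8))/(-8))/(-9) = 1/9792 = 0.00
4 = 4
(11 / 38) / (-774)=-11 / 29412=-0.00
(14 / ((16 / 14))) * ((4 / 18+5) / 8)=2303 / 288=8.00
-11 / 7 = -1.57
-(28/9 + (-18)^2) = -327.11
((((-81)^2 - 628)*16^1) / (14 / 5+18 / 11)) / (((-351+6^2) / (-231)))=2871572 / 183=15691.65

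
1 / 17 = 0.06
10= 10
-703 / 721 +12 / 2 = 3623 / 721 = 5.02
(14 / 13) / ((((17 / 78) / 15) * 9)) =8.24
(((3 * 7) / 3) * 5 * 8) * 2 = 560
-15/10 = -3/2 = -1.50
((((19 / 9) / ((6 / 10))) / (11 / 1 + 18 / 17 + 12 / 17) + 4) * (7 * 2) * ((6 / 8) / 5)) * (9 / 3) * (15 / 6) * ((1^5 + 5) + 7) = 325663 / 372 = 875.44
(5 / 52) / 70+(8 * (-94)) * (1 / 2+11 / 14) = -100553 / 104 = -966.86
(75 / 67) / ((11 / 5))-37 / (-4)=28769 / 2948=9.76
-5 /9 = -0.56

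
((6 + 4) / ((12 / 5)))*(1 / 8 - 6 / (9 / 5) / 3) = -1775 / 432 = -4.11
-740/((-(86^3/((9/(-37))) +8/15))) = -8325/29417584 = -0.00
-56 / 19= -2.95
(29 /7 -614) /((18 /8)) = -5692 /21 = -271.05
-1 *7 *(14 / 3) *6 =-196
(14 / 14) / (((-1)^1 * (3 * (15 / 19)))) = -19 / 45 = -0.42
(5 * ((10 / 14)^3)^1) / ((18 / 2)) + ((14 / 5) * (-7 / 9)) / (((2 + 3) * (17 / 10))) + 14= 406603 / 29155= 13.95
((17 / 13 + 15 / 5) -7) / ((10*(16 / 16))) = -7 / 26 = -0.27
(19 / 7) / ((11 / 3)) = 57 / 77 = 0.74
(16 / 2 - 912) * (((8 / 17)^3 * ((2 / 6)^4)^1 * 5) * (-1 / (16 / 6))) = 289280 / 132651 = 2.18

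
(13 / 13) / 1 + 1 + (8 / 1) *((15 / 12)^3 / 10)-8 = -71 / 16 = -4.44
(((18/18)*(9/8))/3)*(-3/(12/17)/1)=-51/32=-1.59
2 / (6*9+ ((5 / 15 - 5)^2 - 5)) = 18 / 637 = 0.03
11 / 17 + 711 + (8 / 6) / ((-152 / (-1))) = 1379189 / 1938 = 711.66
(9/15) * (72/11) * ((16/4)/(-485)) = -864/26675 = -0.03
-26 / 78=-1 / 3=-0.33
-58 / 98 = -29 / 49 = -0.59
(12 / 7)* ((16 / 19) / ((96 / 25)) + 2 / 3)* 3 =606 / 133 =4.56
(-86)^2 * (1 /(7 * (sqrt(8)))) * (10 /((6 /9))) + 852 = 852 + 27735 * sqrt(2) /7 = 6455.32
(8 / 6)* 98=392 / 3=130.67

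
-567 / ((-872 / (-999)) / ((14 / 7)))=-566433 / 436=-1299.16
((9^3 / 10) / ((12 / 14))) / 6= 567 / 40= 14.18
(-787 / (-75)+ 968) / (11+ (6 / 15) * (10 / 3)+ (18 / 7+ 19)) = 513709 / 17800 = 28.86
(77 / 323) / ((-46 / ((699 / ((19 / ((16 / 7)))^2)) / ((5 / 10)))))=-1968384 / 18773083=-0.10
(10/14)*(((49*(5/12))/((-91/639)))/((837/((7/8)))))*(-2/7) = 1775/58032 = 0.03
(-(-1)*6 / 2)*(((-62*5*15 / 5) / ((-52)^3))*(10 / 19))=6975 / 667888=0.01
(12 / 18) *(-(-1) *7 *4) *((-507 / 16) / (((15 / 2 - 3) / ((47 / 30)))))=-205.93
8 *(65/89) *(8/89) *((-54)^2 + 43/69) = 837187520/546549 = 1531.77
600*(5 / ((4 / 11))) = 8250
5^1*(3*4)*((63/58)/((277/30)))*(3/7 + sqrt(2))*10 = 243000/8033 + 567000*sqrt(2)/8033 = 130.07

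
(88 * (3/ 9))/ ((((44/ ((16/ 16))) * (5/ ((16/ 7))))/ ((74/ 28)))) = 592/ 735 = 0.81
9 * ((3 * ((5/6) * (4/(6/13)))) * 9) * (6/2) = 5265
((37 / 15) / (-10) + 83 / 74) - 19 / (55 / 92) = -943432 / 30525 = -30.91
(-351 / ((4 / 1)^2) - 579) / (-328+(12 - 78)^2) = -9615 / 64448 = -0.15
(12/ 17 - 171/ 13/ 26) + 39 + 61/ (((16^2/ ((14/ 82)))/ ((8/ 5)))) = 740023811/ 18846880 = 39.27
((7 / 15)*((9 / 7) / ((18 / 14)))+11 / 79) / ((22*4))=0.01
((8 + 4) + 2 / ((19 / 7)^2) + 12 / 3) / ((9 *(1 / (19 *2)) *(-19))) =-3916 / 1083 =-3.62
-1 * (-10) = 10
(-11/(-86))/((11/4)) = 2/43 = 0.05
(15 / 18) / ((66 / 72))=10 / 11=0.91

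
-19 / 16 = -1.19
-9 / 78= -3 / 26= -0.12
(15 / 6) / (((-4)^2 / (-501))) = -2505 / 32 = -78.28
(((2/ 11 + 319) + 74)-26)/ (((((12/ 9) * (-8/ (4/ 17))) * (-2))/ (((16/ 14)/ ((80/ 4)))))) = 0.23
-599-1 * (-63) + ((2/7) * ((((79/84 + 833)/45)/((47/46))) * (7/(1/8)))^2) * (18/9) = 165985168037656/281813175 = 588990.09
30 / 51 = 10 / 17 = 0.59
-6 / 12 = -1 / 2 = -0.50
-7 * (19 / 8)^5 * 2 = -17332693 / 16384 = -1057.90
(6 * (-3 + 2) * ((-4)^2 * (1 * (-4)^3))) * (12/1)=73728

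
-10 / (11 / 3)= -30 / 11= -2.73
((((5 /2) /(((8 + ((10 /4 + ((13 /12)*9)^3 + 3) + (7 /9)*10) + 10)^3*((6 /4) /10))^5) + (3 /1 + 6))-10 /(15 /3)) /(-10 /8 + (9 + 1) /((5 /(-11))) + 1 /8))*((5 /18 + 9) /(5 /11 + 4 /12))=-3451355173196515986849226972741252407295902607607267254455678872407178286739643808374018474 /968252880263351071044294758858703480777654362015074682629799038177621161860886822948035745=-3.56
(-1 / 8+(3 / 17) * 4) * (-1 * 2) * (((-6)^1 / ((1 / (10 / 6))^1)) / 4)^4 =-49375 / 1088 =-45.38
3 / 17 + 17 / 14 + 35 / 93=39113 / 22134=1.77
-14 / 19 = -0.74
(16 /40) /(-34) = -1 /85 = -0.01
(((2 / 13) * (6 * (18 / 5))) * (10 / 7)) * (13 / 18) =3.43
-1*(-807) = 807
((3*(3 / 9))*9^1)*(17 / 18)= 17 / 2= 8.50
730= 730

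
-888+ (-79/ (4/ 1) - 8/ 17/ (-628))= -9691131/ 10676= -907.75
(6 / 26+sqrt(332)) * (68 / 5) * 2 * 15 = 1224 / 13+816 * sqrt(83) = 7528.27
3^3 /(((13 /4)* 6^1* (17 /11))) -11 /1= -2233 /221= -10.10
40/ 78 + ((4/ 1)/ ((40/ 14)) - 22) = -3917/ 195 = -20.09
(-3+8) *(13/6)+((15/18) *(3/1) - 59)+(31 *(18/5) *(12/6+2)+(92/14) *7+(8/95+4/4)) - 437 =3083/285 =10.82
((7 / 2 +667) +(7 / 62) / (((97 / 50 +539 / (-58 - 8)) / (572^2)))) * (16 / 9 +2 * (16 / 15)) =-4469166328 / 217155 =-20580.54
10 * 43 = 430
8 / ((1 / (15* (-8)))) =-960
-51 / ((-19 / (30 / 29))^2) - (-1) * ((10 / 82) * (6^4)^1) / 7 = 22.43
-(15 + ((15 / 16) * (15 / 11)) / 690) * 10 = -607275 / 4048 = -150.02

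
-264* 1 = -264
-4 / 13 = -0.31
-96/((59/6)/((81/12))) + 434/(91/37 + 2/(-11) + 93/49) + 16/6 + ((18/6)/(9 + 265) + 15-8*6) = 5193976577/673103742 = 7.72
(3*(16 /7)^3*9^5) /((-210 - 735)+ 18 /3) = -241864704 /107359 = -2252.86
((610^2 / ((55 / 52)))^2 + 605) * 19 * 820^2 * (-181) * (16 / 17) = -554071592183437145568000 / 2057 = -269359062801865408637.82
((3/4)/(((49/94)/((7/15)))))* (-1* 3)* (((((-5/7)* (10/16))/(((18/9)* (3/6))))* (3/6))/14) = 0.03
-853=-853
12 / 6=2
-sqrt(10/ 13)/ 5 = -sqrt(130)/ 65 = -0.18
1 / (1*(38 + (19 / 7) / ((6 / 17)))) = 42 / 1919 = 0.02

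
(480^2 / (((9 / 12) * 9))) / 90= 379.26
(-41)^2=1681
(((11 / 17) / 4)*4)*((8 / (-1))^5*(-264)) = 95158272 / 17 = 5597545.41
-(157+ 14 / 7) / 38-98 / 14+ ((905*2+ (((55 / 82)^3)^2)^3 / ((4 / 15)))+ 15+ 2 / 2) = 3875218205245370361327978007802864226349 / 2135319839646001557951702232883789824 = 1814.82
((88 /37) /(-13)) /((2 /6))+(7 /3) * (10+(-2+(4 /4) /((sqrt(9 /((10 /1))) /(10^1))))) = 26144 /1443+70 * sqrt(10) /9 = 42.71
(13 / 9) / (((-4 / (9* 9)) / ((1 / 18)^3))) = -13 / 2592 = -0.01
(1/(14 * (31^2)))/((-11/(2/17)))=-1/1257949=-0.00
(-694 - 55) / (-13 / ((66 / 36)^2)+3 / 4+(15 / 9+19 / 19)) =1087548 / 655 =1660.38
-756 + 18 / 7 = -5274 / 7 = -753.43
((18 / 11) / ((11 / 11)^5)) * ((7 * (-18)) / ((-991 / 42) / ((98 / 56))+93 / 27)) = 1000188 / 48697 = 20.54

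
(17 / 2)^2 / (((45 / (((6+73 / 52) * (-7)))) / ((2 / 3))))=-155771 / 2808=-55.47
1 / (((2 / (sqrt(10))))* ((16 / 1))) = sqrt(10) / 32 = 0.10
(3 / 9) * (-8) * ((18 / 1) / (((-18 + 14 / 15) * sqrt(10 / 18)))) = 27 * sqrt(5) / 16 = 3.77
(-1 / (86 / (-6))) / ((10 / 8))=12 / 215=0.06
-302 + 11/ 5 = -299.80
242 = 242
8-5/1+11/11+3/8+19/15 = 677/120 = 5.64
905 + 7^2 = 954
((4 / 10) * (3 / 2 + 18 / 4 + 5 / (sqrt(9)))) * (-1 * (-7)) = 322 / 15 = 21.47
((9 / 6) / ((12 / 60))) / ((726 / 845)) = 4225 / 484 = 8.73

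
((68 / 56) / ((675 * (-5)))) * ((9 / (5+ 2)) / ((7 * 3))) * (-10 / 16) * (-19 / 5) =-323 / 6174000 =-0.00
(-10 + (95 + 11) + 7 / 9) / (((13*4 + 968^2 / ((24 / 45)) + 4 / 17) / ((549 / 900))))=14807 / 440683200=0.00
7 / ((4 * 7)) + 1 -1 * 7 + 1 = -19 / 4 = -4.75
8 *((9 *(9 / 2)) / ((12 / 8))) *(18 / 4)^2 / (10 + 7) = 4374 / 17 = 257.29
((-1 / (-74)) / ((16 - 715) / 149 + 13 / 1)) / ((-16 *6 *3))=-149 / 26384256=-0.00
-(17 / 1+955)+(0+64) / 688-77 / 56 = -334809 / 344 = -973.28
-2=-2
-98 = -98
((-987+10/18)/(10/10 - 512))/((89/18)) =0.39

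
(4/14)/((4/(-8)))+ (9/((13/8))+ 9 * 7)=6185/91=67.97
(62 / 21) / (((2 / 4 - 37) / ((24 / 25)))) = -992 / 12775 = -0.08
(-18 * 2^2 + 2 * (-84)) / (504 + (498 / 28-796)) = 3360 / 3839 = 0.88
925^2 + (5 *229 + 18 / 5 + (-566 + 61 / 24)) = 102745217 / 120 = 856210.14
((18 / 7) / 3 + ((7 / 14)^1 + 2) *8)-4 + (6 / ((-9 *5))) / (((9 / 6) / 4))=16.50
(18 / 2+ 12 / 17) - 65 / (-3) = 1600 / 51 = 31.37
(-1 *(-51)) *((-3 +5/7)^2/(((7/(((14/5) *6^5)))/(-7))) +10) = -203029062/35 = -5800830.34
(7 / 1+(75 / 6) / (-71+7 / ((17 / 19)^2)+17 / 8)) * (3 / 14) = 1.46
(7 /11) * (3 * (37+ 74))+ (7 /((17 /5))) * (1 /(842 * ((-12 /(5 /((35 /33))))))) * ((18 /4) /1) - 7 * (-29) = 522627323 /1259632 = 414.90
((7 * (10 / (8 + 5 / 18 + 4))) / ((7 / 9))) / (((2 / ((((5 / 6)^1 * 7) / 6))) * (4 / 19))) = 29925 / 1768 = 16.93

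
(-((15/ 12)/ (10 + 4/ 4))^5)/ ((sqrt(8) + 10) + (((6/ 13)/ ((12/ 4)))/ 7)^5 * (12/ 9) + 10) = -5476164162907982507315625/ 5664295358405126941144369682432 + 1095232832207177214403125 * sqrt(2)/ 11328590716810253882288739364864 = -0.00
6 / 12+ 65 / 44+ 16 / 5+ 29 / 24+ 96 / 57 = 202391 / 25080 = 8.07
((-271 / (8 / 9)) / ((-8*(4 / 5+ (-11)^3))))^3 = -2487813875 / 105796971790336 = -0.00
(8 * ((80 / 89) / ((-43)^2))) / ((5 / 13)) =1664 / 164561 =0.01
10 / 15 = 2 / 3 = 0.67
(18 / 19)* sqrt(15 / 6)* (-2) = -3.00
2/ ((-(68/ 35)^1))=-35/ 34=-1.03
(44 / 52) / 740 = 11 / 9620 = 0.00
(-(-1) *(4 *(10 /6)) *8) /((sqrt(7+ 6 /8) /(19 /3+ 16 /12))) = 7360 *sqrt(31) /279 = 146.88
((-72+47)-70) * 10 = -950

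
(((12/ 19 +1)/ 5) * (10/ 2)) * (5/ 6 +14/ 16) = 1271/ 456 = 2.79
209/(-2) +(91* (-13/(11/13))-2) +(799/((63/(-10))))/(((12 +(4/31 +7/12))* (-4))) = -3281778029/2184798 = -1502.10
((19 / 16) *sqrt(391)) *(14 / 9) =133 *sqrt(391) / 72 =36.53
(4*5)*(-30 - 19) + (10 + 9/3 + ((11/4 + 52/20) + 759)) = -4053/20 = -202.65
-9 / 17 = -0.53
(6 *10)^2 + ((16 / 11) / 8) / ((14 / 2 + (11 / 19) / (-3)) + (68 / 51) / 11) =2606419 / 724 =3600.03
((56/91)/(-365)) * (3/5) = -24/23725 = -0.00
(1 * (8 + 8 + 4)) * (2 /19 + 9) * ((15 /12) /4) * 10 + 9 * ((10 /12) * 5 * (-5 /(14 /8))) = 122875 /266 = 461.94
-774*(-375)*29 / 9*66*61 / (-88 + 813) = 5193540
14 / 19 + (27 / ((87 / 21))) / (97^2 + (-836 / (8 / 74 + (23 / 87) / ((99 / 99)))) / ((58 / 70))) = 0.74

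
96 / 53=1.81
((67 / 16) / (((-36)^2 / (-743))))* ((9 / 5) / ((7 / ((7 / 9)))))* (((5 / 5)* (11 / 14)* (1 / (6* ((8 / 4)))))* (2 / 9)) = -547591 / 78382080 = -0.01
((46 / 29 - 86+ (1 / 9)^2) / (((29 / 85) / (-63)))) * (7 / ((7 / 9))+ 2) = 1297605155 / 7569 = 171436.80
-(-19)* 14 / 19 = 14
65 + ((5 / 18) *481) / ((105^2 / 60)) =86957 / 1323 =65.73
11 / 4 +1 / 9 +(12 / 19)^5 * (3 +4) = 317743861 / 89139564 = 3.56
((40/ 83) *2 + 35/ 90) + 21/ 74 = 45232/ 27639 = 1.64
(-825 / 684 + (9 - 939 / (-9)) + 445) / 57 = 127025 / 12996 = 9.77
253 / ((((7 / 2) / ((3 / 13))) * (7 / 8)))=19.06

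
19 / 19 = 1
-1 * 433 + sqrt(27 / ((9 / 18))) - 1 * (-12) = -421 + 3 * sqrt(6) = -413.65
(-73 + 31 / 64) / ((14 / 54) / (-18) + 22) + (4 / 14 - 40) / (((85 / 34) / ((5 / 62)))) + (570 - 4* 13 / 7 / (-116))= 1216754681361 / 2151702560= 565.48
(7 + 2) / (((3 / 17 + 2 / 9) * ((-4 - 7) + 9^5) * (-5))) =-1377 / 18006590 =-0.00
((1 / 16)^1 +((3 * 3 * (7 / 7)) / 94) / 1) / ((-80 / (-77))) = 9163 / 60160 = 0.15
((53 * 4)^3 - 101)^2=90783298512729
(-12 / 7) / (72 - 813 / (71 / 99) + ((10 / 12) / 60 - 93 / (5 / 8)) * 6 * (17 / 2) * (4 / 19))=485640 / 753300037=0.00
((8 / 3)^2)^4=16777216 / 6561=2557.11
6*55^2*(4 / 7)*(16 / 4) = 290400 / 7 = 41485.71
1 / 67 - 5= -334 / 67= -4.99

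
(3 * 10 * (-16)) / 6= -80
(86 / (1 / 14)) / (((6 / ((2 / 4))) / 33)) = 3311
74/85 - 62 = -5196/85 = -61.13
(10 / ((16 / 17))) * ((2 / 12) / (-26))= -85 / 1248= -0.07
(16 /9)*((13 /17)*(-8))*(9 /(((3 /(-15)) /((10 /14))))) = 41600 /119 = 349.58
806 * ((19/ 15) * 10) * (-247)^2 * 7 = 13080085564/ 3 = 4360028521.33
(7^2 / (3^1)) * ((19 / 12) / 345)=931 / 12420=0.07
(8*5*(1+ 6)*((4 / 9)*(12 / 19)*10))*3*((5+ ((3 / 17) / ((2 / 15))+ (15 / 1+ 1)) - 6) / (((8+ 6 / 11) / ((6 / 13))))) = 410256000 / 197353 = 2078.79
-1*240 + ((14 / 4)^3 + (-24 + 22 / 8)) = -1747 / 8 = -218.38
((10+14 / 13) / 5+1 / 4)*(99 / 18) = 7051 / 520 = 13.56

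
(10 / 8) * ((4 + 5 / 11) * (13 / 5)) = 637 / 44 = 14.48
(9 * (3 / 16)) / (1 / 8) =27 / 2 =13.50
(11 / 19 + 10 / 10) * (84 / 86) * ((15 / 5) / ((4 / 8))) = 7560 / 817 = 9.25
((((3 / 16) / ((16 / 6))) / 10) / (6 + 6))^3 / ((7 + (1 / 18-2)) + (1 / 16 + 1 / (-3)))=243 / 5779750912000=0.00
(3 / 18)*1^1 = 1 / 6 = 0.17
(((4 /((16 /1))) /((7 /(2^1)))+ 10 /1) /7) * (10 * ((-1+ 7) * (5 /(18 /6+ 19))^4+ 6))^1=496773315 /5739272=86.56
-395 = -395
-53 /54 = -0.98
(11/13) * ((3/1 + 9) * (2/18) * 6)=6.77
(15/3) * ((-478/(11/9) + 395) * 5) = 1075/11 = 97.73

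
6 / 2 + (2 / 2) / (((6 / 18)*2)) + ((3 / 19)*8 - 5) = 29 / 38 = 0.76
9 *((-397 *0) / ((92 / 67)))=0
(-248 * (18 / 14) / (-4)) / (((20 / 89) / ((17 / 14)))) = 422127 / 980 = 430.74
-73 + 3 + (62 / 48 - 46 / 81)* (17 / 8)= -354907 / 5184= -68.46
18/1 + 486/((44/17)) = 4527/22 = 205.77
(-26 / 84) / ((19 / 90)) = -195 / 133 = -1.47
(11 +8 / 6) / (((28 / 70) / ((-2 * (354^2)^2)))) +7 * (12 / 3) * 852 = -968419467264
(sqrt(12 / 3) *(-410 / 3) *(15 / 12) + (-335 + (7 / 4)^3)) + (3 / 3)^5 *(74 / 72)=-386081 / 576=-670.28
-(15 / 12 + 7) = -33 / 4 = -8.25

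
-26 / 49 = -0.53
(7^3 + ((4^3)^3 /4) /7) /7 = 67937 /49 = 1386.47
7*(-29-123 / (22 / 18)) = -9982 / 11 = -907.45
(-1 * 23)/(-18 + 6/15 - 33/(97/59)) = 11155/18271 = 0.61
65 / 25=13 / 5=2.60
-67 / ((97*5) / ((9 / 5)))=-603 / 2425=-0.25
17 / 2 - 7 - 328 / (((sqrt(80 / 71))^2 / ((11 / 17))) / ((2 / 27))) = -57157 / 4590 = -12.45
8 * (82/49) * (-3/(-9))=656/147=4.46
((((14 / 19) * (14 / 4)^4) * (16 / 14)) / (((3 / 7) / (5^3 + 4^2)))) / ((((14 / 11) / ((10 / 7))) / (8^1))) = 373328.42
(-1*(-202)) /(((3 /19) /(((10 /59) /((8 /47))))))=450965 /354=1273.91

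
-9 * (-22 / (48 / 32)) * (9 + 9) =2376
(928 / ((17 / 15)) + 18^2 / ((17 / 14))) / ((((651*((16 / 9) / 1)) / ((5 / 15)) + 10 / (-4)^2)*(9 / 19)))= 935104 / 1416831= 0.66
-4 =-4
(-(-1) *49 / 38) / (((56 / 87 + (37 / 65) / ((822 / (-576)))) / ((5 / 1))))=189810075 / 7206928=26.34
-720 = -720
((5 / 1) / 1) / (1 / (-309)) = -1545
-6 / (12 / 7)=-7 / 2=-3.50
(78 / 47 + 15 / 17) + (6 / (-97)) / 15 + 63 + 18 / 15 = 5172380 / 77503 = 66.74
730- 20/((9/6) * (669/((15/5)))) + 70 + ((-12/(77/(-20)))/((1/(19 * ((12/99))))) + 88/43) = 19715830304/24365649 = 809.16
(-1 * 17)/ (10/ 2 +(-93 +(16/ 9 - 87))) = 153/ 1559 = 0.10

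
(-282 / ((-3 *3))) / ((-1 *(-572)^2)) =-47 / 490776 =-0.00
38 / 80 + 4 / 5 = 51 / 40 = 1.28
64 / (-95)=-64 / 95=-0.67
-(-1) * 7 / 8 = 7 / 8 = 0.88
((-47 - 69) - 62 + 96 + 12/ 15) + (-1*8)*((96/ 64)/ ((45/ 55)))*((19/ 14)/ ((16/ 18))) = -14503/ 140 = -103.59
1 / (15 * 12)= 0.01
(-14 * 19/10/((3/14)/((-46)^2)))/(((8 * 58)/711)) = -116722263/290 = -402490.56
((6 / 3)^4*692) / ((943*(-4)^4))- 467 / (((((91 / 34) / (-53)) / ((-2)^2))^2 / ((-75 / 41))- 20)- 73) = 6926726511599533 / 1366928689934012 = 5.07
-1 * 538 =-538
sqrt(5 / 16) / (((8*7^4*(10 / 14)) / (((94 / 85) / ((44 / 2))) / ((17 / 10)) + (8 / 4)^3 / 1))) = 12763*sqrt(5) / 87231760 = 0.00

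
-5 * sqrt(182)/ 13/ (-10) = sqrt(182)/ 26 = 0.52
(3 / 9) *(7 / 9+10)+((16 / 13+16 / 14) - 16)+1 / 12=-9.95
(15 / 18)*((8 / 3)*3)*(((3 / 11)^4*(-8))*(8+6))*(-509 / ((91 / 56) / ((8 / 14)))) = 140728320 / 190333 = 739.38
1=1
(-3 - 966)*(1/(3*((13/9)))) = -2907/13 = -223.62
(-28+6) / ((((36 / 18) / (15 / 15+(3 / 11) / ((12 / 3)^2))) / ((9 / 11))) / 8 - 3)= 8.15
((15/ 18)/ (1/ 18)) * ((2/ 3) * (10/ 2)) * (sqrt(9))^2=450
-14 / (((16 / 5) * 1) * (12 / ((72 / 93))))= -0.28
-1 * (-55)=55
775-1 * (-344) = 1119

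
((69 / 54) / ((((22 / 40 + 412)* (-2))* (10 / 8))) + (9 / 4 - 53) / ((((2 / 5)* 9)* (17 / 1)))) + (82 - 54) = 91463665 / 3366408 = 27.17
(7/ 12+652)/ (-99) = -7831/ 1188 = -6.59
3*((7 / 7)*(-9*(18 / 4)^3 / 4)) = -19683 / 32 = -615.09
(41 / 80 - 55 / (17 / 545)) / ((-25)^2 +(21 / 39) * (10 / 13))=-405144207 / 143745200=-2.82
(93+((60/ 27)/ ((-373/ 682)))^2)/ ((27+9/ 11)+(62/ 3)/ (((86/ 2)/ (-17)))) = 583733252861/ 104730746040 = 5.57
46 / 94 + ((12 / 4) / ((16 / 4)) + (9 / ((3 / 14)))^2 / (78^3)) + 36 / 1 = 46148197 / 1239108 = 37.24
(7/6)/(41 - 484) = -0.00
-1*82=-82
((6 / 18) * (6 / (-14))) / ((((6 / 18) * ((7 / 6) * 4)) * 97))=-9 / 9506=-0.00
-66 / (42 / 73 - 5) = 4818 / 323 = 14.92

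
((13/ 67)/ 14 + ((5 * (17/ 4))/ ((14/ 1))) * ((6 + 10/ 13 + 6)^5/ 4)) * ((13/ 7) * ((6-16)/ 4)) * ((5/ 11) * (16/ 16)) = -160234563394925/ 589384796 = -271867.49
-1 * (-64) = 64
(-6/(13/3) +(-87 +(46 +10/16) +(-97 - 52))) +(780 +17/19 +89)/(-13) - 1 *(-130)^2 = -33903565/1976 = -17157.67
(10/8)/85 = 1/68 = 0.01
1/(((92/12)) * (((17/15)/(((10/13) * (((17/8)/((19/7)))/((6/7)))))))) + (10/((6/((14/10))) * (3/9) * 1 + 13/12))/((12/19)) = 61221265/9589528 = 6.38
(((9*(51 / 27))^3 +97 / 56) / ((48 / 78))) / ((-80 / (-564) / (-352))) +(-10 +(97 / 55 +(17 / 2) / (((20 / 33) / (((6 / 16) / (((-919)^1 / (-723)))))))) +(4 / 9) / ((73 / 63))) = -32761528489968059 / 1653023680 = -19819152.55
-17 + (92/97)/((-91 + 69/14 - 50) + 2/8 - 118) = -509653/29973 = -17.00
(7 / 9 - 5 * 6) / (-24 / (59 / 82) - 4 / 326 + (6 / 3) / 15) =0.88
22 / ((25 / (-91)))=-2002 / 25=-80.08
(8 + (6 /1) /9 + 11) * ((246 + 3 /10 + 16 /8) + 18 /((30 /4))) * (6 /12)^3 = 147913 /240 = 616.30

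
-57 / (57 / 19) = -19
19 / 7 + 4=6.71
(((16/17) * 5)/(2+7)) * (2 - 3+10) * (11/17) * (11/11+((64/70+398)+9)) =2518912/2023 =1245.14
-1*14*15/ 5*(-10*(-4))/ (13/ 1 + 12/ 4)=-105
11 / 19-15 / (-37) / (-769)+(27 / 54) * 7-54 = -53975911 / 1081214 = -49.92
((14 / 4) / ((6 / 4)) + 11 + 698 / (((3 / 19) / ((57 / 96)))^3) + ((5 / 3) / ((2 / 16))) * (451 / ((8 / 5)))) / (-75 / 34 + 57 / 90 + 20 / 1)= 1537435554265 / 692895744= 2218.86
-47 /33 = -1.42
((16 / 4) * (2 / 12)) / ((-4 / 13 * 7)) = -13 / 42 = -0.31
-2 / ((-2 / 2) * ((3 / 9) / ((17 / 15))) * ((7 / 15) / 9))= 918 / 7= 131.14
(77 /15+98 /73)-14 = -8239 /1095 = -7.52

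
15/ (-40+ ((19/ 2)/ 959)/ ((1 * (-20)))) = -191800/ 511473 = -0.37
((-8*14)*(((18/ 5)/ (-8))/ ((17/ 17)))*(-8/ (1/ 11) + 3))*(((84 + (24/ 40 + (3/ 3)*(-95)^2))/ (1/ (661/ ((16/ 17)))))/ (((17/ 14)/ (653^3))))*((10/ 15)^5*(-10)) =223462830265308516736/ 27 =8276401120937352471.70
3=3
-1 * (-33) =33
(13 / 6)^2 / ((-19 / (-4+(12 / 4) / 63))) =14027 / 14364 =0.98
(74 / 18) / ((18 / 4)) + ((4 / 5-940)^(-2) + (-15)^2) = 403537162409 / 1786245696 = 225.91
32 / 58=16 / 29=0.55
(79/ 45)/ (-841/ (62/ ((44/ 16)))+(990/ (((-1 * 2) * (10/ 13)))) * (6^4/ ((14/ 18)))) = -137144/ 83767463505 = -0.00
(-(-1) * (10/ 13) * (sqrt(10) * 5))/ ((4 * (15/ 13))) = 5 * sqrt(10)/ 6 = 2.64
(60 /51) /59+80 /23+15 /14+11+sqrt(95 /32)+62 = sqrt(190) /8+25052353 /322966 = 79.29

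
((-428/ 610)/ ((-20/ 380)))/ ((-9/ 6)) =-8132/ 915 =-8.89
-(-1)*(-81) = -81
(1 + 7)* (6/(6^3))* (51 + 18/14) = 244/21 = 11.62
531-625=-94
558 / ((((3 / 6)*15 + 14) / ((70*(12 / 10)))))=93744 / 43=2180.09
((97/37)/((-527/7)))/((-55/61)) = 41419/1072445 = 0.04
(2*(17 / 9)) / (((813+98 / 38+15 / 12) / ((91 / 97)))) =235144 / 54194967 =0.00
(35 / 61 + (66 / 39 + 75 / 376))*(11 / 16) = 8086617 / 4770688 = 1.70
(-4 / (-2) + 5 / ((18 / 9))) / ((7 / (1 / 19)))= 9 / 266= 0.03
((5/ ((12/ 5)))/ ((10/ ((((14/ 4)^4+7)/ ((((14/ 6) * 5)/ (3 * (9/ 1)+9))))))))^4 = 108980258088321/ 1048576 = 103931673.13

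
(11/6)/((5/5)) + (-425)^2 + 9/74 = 20049592/111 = 180626.95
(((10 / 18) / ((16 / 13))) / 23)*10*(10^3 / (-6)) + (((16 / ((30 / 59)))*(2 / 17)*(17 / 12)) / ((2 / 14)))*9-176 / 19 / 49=1720008569 / 5781510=297.50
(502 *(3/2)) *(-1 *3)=-2259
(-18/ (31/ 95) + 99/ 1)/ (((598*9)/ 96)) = 7248/ 9269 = 0.78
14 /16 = 0.88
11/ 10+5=61/ 10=6.10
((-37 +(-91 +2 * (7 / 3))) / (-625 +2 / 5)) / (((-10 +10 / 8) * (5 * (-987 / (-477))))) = -0.00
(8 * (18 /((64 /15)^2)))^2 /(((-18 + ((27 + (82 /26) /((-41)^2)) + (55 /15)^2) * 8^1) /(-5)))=-98353490625 /96064110592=-1.02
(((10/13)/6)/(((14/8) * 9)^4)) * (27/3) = 1280/68262831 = 0.00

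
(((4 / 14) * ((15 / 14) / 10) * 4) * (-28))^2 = 576 / 49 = 11.76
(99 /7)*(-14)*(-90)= 17820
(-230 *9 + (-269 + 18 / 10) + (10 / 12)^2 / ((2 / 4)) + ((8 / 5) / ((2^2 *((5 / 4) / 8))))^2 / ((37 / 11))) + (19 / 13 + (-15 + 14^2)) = -11641769771 / 5411250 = -2151.40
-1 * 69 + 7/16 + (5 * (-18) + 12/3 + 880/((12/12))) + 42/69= 267185/368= 726.05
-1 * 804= -804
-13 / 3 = -4.33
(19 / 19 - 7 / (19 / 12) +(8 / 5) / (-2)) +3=-116 / 95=-1.22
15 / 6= 5 / 2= 2.50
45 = 45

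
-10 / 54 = -5 / 27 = -0.19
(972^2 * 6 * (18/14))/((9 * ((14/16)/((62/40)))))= 351459648/245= 1434529.18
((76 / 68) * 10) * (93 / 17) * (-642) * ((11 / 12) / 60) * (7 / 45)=-4852771 / 52020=-93.29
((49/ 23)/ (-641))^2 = 2401/ 217356049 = 0.00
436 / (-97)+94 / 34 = -2853 / 1649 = -1.73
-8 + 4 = -4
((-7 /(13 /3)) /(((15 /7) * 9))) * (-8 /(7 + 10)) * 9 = 0.35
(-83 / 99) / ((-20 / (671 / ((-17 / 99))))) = -55693 / 340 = -163.80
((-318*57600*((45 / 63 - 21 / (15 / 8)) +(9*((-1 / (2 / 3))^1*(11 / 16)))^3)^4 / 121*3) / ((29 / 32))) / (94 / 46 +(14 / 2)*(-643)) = 24510521684092000958006771582207648580033 / 511226920287090575723724800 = 47944505094386.63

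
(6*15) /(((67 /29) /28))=1090.75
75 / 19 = 3.95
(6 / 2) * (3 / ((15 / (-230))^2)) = 2116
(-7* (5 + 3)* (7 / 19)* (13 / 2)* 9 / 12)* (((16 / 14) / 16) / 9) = -0.80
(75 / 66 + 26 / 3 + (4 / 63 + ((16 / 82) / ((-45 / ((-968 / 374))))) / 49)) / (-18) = -111203123 / 202868820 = -0.55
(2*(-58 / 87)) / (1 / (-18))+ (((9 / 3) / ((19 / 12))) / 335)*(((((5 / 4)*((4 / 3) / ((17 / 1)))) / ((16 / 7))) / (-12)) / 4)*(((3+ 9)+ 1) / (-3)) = 99721819 / 4155072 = 24.00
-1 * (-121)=121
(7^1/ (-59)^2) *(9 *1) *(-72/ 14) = -0.09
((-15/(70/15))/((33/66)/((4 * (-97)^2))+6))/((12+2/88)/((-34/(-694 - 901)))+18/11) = -2533655520/2675212396493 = -0.00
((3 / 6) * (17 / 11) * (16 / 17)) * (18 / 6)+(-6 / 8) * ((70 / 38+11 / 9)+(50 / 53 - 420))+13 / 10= 52417919 / 166155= 315.48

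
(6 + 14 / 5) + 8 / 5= 52 / 5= 10.40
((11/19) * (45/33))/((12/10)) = 25/38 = 0.66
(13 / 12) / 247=1 / 228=0.00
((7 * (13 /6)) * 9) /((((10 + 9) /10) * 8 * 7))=195 /152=1.28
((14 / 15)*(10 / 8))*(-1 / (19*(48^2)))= -7 / 262656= -0.00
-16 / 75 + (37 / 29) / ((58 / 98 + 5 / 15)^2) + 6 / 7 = 601052617 / 281601600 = 2.13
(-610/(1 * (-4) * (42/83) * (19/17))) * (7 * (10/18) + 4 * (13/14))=206140045/100548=2050.17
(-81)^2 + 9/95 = 623304/95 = 6561.09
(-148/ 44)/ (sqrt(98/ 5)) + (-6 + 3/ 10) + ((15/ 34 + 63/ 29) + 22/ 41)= -257698/ 101065 - 37* sqrt(10)/ 154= -3.31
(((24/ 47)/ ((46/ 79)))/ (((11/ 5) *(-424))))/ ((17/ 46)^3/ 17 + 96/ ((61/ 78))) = -152955060/ 19971755827397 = -0.00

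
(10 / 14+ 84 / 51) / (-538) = -281 / 64022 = -0.00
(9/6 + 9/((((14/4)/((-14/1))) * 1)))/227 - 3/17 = -2535/7718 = -0.33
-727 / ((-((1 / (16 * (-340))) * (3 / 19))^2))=7766751539200 / 9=862972393244.44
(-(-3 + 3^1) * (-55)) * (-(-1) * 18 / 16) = 0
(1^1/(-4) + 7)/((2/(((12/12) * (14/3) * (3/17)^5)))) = 15309/5679428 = 0.00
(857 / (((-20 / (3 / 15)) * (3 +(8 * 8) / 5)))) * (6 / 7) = -2571 / 5530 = -0.46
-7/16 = -0.44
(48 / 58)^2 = 576 / 841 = 0.68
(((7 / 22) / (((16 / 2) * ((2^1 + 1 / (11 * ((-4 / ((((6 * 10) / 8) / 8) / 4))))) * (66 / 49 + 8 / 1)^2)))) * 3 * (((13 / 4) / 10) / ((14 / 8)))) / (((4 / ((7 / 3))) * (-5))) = -218491 / 14728054850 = -0.00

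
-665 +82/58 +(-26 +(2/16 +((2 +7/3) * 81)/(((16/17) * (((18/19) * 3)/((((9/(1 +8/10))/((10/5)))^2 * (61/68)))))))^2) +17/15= 61662033143947/114032640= 540740.21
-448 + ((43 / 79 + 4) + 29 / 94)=-443.15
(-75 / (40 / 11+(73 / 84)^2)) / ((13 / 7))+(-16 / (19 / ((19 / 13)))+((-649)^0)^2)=-41770977 / 4431167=-9.43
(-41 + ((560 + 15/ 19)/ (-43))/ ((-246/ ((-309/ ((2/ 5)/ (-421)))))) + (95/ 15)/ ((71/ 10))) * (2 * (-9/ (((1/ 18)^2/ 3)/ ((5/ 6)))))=-596468085817815/ 2378287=-250797353.65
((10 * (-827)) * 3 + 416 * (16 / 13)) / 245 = -24298 / 245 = -99.18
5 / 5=1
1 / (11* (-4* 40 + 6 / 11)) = -1 / 1754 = -0.00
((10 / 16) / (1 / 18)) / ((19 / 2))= 45 / 38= 1.18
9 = 9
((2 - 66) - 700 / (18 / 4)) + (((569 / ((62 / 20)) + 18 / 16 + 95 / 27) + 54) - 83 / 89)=12934229 / 595944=21.70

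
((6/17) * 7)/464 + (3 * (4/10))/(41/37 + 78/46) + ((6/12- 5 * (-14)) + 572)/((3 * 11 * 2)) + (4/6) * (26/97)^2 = 74625713854579/7304740002120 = 10.22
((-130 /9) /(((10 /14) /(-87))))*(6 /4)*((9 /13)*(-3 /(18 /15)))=-9135 /2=-4567.50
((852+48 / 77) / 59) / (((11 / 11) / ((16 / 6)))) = 175072 / 4543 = 38.54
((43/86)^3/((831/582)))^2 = 9409/1227664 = 0.01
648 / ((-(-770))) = 324 / 385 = 0.84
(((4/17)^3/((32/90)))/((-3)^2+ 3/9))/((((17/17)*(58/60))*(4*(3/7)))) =675/284954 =0.00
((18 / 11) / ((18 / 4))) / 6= 2 / 33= 0.06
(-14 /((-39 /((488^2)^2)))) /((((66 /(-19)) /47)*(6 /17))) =-3013337058400256 /3861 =-780455078580.74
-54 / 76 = -27 / 38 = -0.71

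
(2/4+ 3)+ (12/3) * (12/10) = 8.30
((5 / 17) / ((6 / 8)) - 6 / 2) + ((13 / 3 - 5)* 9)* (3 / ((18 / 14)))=-16.61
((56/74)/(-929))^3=-21952/40611807053117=-0.00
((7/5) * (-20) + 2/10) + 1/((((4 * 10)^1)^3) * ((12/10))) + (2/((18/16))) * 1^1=-26.02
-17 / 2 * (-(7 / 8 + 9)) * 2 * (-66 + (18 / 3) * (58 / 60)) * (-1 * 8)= 404243 / 5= 80848.60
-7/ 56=-1/ 8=-0.12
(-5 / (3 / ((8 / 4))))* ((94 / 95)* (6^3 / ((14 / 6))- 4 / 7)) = -17296 / 57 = -303.44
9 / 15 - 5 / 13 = 14 / 65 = 0.22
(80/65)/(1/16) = 256/13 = 19.69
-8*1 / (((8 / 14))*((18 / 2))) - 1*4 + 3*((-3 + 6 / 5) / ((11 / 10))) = -1036 / 99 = -10.46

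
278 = 278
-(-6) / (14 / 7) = 3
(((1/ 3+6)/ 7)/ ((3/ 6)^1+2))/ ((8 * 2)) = 19/ 840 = 0.02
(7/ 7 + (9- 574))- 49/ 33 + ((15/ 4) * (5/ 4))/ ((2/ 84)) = -97313/ 264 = -368.61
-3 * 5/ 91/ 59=-15/ 5369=-0.00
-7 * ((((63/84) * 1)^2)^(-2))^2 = -458752/6561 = -69.92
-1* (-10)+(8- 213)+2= -193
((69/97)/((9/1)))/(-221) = -23/64311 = -0.00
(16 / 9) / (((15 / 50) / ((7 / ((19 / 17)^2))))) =323680 / 9747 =33.21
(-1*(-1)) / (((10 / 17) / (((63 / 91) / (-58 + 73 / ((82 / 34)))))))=-2091 / 49270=-0.04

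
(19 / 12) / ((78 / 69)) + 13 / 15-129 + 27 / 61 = -4005921 / 31720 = -126.29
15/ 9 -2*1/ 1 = -1/ 3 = -0.33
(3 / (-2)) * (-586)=879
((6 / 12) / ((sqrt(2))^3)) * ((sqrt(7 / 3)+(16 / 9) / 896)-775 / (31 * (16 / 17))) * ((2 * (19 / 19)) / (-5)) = sqrt(2) * (26773-336 * sqrt(21)) / 20160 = 1.77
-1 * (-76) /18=38 /9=4.22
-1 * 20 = -20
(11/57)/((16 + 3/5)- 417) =-5/10374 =-0.00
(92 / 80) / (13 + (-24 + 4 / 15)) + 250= 6997 / 28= 249.89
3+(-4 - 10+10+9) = 8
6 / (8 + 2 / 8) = 8 / 11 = 0.73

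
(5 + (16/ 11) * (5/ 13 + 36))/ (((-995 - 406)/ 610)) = -25.22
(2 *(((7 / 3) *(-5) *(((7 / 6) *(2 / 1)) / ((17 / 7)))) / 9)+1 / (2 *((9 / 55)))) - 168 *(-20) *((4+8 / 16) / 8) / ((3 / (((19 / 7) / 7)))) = 4720225 / 19278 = 244.85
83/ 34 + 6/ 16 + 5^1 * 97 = 66343/ 136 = 487.82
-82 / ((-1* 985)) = 82 / 985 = 0.08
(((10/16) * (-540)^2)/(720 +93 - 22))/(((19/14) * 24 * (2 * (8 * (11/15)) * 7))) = 455625/5290208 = 0.09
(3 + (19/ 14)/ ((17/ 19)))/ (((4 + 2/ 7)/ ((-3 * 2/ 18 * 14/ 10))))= -301/ 612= -0.49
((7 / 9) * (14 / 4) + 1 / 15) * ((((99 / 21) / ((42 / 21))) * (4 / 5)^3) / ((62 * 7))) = 22088 / 2848125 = 0.01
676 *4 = 2704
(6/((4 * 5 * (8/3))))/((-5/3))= -27/400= -0.07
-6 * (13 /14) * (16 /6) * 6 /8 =-78 /7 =-11.14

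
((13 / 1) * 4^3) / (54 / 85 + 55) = 70720 / 4729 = 14.95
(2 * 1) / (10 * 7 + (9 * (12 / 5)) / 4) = 10 / 377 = 0.03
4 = 4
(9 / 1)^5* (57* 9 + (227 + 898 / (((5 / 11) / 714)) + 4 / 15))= 83336955948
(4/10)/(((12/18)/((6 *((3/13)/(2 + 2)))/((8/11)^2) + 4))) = 4647/1664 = 2.79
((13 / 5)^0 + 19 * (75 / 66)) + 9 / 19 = 9641 / 418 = 23.06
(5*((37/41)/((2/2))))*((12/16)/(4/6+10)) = 0.32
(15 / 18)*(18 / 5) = 3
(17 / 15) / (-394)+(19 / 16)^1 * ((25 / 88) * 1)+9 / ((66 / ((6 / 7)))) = 1195069 / 2647680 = 0.45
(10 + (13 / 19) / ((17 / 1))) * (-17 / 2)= -3243 / 38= -85.34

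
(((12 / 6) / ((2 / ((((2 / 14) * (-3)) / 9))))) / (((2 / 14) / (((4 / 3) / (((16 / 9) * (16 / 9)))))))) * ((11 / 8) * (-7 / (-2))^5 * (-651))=1083194343 / 16384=66112.94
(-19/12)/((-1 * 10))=0.16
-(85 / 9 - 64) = 54.56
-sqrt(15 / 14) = -sqrt(210) / 14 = -1.04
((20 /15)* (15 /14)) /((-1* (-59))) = 0.02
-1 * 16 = -16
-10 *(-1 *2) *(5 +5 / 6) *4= 1400 / 3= 466.67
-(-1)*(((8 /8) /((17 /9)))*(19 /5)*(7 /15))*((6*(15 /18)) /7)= 0.67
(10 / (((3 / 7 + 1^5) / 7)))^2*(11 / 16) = 26411 / 16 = 1650.69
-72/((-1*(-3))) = -24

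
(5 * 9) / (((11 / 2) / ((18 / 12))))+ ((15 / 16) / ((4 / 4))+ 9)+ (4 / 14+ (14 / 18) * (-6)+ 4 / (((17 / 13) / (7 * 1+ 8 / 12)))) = 2593721 / 62832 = 41.28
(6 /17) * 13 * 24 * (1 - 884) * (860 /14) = -5972938.49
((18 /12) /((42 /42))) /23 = 3 /46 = 0.07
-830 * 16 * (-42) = 557760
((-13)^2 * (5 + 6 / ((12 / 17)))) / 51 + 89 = 4547 / 34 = 133.74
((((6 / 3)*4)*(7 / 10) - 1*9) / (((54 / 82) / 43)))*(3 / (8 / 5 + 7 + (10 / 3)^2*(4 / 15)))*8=-719304 / 1561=-460.80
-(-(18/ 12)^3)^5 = 14348907/ 32768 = 437.89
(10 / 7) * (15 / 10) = 15 / 7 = 2.14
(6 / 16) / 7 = 3 / 56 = 0.05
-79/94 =-0.84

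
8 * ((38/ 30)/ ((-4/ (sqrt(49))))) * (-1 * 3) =266/ 5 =53.20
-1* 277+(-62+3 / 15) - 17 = -355.80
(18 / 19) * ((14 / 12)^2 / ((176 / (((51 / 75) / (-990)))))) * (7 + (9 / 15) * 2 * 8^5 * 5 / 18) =-27313237 / 496584000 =-0.06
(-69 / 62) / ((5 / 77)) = -5313 / 310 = -17.14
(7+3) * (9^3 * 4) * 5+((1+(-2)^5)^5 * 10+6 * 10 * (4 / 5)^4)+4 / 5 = -35768210578 / 125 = -286145684.62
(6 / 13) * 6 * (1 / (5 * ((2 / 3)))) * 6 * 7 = 2268 / 65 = 34.89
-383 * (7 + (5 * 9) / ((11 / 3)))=-7381.45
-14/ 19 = -0.74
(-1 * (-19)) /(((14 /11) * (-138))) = -209 /1932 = -0.11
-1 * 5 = -5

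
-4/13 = -0.31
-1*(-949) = 949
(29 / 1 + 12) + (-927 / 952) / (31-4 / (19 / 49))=5107321 / 124712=40.95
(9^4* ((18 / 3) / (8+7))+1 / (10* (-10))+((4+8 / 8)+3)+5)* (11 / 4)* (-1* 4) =-2901129 / 100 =-29011.29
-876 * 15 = -13140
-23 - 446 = -469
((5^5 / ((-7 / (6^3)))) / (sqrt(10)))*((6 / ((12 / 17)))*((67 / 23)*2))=-76882500*sqrt(10) / 161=-1510085.79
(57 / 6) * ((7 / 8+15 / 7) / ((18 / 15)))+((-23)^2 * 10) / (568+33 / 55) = 63418765 / 1910496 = 33.19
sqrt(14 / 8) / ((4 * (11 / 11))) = sqrt(7) / 8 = 0.33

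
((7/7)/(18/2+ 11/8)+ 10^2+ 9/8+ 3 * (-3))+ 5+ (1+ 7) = 69867/664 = 105.22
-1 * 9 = -9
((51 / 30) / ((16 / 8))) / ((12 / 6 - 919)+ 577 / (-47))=-799 / 873520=-0.00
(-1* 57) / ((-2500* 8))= 57 / 20000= 0.00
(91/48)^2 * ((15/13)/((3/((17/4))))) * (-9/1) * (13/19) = -703885/19456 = -36.18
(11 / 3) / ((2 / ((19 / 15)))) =209 / 90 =2.32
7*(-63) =-441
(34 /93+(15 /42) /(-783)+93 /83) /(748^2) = 41902169 /15780936767904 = 0.00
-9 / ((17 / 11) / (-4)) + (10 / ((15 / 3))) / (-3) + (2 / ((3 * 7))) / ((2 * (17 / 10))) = 2696 / 119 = 22.66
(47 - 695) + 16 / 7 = -4520 / 7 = -645.71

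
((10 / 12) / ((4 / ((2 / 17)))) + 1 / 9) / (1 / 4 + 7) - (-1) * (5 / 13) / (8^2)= 91241 / 3691584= 0.02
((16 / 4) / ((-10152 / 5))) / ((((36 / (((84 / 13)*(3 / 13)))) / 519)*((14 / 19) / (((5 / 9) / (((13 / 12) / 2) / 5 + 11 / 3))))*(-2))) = 410875 / 97150833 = 0.00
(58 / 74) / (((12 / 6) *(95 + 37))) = 29 / 9768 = 0.00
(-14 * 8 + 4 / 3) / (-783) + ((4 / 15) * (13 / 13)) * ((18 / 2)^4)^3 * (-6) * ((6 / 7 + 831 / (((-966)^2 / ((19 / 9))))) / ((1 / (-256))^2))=-25439861723426541.44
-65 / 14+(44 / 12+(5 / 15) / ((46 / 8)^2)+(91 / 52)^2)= 124207 / 59248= 2.10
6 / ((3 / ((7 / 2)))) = 7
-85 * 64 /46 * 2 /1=-5440 /23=-236.52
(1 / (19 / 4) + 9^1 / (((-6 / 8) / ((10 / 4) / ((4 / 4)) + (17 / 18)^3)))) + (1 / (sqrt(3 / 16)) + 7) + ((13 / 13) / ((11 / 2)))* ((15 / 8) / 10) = -13352689 / 406296 + 4* sqrt(3) / 3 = -30.56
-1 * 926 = -926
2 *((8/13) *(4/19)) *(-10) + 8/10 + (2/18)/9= -177937/100035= -1.78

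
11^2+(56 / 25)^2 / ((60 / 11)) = 1142999 / 9375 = 121.92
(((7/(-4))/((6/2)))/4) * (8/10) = -7/60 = -0.12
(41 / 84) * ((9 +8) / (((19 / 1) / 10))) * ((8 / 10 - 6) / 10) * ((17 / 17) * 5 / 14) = -9061 / 11172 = -0.81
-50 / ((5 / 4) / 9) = -360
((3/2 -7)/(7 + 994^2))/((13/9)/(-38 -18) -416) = 396/29595698873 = 0.00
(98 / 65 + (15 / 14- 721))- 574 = -1176103 / 910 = -1292.42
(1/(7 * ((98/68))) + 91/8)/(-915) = -2099/167384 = -0.01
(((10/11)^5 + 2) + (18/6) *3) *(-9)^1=-16844049/161051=-104.59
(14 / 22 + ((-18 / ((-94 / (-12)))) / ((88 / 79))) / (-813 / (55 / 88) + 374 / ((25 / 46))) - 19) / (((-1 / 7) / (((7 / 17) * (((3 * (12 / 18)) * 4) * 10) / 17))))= 1850334710 / 7429901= 249.04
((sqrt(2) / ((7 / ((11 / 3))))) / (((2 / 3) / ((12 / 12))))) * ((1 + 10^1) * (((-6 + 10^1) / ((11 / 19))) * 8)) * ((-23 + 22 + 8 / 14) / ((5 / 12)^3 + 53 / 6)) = -1575936 * sqrt(2) / 68551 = -32.51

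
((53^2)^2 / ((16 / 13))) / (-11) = -102576253 / 176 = -582819.62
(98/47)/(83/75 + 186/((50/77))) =3675/506801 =0.01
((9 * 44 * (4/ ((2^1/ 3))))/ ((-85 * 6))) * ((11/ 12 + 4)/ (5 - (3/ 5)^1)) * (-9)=1593/ 34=46.85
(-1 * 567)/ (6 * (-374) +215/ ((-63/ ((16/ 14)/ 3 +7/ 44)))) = 33006204/ 130735013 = 0.25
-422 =-422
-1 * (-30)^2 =-900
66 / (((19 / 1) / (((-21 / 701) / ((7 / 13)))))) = -2574 / 13319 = -0.19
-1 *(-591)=591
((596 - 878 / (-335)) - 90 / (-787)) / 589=157853556 / 155286905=1.02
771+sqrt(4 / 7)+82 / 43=773.66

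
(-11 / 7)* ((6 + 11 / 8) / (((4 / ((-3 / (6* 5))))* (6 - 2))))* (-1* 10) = -649 / 896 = -0.72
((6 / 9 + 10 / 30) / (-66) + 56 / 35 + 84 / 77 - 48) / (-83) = 14957 / 27390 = 0.55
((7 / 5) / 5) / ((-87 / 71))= -497 / 2175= -0.23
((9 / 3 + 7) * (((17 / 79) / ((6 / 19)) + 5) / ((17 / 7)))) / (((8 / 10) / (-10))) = -2356375 / 8058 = -292.43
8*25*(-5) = -1000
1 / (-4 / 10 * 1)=-5 / 2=-2.50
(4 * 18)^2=5184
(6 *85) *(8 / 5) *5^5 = 2550000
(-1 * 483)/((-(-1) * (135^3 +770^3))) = -483/458993375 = -0.00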